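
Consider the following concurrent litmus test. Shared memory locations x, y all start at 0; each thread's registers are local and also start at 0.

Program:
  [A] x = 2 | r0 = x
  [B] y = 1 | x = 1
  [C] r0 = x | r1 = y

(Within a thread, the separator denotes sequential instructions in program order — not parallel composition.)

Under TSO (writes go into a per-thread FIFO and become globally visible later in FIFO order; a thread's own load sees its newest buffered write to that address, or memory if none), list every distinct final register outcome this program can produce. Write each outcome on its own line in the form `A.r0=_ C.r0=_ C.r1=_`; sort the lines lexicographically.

A.r0=1 C.r0=0 C.r1=0
A.r0=1 C.r0=0 C.r1=1
A.r0=1 C.r0=1 C.r1=1
A.r0=1 C.r0=2 C.r1=0
A.r0=1 C.r0=2 C.r1=1
A.r0=2 C.r0=0 C.r1=0
A.r0=2 C.r0=0 C.r1=1
A.r0=2 C.r0=1 C.r1=1
A.r0=2 C.r0=2 C.r1=0
A.r0=2 C.r0=2 C.r1=1

outcome vector order: (A.r0,C.r0,C.r1)
|TSO outcomes| = 10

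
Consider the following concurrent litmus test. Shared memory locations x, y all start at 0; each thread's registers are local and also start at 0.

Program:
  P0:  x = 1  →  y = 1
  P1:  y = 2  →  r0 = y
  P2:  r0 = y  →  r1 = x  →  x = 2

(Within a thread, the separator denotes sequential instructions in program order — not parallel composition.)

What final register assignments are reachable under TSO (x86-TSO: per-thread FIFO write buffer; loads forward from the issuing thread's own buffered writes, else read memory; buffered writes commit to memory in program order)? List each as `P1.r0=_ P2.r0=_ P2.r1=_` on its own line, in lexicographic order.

P1.r0=1 P2.r0=0 P2.r1=0
P1.r0=1 P2.r0=0 P2.r1=1
P1.r0=1 P2.r0=1 P2.r1=1
P1.r0=1 P2.r0=2 P2.r1=0
P1.r0=1 P2.r0=2 P2.r1=1
P1.r0=2 P2.r0=0 P2.r1=0
P1.r0=2 P2.r0=0 P2.r1=1
P1.r0=2 P2.r0=1 P2.r1=1
P1.r0=2 P2.r0=2 P2.r1=0
P1.r0=2 P2.r0=2 P2.r1=1

outcome vector order: (P1.r0,P2.r0,P2.r1)
|TSO outcomes| = 10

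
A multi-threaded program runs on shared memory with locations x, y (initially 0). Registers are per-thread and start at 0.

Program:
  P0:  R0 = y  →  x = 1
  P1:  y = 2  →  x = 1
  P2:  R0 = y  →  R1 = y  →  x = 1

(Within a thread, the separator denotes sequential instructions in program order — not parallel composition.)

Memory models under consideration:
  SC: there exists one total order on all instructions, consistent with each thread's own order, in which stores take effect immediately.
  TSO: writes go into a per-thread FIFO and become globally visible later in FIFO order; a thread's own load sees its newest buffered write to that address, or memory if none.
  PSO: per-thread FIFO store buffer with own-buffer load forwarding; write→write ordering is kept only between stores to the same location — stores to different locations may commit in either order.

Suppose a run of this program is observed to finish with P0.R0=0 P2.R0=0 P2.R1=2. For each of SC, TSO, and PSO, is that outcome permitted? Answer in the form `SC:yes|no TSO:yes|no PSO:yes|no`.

outcome vector order: (P0.R0,P2.R0,P2.R1)
under SC → (0,0,0), (0,0,2), (0,2,2), (2,0,0), (2,0,2), (2,2,2)
under TSO → (0,0,0), (0,0,2), (0,2,2), (2,0,0), (2,0,2), (2,2,2)
under PSO → (0,0,0), (0,0,2), (0,2,2), (2,0,0), (2,0,2), (2,2,2)
target (0,0,2) ∈ {SC,TSO,PSO}

SC:yes TSO:yes PSO:yes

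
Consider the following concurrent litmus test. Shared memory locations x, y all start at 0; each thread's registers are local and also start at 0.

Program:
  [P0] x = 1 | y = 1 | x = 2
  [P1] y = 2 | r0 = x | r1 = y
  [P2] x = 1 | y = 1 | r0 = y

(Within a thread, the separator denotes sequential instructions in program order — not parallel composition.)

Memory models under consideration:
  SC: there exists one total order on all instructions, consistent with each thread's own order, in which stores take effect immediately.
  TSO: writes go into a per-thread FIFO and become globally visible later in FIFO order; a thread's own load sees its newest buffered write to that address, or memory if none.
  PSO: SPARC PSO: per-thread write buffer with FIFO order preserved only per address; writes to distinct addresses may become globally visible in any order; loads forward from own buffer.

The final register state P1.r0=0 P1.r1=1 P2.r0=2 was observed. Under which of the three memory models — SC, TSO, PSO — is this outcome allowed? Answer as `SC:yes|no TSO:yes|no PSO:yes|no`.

SC:no TSO:yes PSO:yes

outcome vector order: (P1.r0,P1.r1,P2.r0)
SC (10): (0,1,1); (0,2,1); (1,1,1); (1,1,2); (1,2,1); (1,2,2); (2,1,1); (2,1,2); (2,2,1); (2,2,2)
TSO (12): (0,1,1); (0,1,2); (0,2,1); (0,2,2); (1,1,1); (1,1,2); (1,2,1); (1,2,2); (2,1,1); (2,1,2); (2,2,1); (2,2,2)
PSO (12): (0,1,1); (0,1,2); (0,2,1); (0,2,2); (1,1,1); (1,1,2); (1,2,1); (1,2,2); (2,1,1); (2,1,2); (2,2,1); (2,2,2)
target (0,1,2) ∈ {TSO,PSO}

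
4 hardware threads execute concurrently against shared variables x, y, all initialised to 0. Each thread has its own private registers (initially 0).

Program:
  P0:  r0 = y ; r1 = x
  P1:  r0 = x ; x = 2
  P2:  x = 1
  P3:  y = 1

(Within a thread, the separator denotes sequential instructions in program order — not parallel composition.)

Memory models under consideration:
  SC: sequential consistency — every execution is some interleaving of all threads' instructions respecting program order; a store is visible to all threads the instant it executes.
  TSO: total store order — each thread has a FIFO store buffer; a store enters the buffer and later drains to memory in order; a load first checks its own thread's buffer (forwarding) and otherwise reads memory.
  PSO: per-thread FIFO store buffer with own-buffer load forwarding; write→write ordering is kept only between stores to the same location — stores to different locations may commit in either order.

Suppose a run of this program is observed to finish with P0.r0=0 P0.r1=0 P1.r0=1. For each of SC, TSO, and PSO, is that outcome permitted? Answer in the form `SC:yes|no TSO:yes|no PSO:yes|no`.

SC:yes TSO:yes PSO:yes

outcome vector order: (P0.r0,P0.r1,P1.r0)
under SC → 000; 001; 010; 011; 020; 021; 100; 101; 110; 111; 120; 121
under TSO → 000; 001; 010; 011; 020; 021; 100; 101; 110; 111; 120; 121
under PSO → 000; 001; 010; 011; 020; 021; 100; 101; 110; 111; 120; 121
target 001 ∈ {SC,TSO,PSO}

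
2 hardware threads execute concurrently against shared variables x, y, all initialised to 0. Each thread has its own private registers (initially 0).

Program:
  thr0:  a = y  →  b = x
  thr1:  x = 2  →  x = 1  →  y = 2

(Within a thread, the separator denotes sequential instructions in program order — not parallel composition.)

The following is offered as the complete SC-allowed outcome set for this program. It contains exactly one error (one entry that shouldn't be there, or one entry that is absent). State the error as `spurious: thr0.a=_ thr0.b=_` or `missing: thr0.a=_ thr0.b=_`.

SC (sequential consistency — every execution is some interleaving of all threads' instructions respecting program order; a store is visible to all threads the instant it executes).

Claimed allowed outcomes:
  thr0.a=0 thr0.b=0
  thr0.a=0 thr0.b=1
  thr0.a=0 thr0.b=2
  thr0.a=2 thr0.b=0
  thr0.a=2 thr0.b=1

outcome vector order: (thr0.a,thr0.b)
[SC] allowed = {00 01 02 21}
claimed∖SC = {20}

spurious: thr0.a=2 thr0.b=0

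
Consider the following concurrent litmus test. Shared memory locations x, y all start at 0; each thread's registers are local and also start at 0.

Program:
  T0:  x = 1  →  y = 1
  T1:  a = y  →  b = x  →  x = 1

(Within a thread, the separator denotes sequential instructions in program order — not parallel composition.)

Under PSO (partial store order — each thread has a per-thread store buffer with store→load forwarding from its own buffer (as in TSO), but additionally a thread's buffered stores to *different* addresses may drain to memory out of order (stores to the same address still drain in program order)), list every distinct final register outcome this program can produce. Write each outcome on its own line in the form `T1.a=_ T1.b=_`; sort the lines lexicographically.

T1.a=0 T1.b=0
T1.a=0 T1.b=1
T1.a=1 T1.b=0
T1.a=1 T1.b=1

outcome vector order: (T1.a,T1.b)
|PSO outcomes| = 4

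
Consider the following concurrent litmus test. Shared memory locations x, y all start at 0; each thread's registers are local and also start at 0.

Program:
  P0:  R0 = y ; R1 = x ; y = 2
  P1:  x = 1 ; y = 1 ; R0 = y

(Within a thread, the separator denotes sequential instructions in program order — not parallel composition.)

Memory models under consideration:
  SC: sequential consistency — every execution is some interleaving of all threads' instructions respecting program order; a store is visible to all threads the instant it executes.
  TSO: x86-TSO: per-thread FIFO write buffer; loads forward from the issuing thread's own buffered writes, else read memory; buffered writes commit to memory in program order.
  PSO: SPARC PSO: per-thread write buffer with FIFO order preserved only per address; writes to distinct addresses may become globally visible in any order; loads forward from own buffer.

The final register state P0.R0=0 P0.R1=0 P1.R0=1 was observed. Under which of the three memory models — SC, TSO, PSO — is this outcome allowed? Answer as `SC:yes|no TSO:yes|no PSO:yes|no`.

outcome vector order: (P0.R0,P0.R1,P1.R0)
SC: 6 outcomes — {<0 0 1>; <0 0 2>; <0 1 1>; <0 1 2>; <1 1 1>; <1 1 2>}
TSO: 6 outcomes — {<0 0 1>; <0 0 2>; <0 1 1>; <0 1 2>; <1 1 1>; <1 1 2>}
PSO: 8 outcomes — {<0 0 1>; <0 0 2>; <0 1 1>; <0 1 2>; <1 0 1>; <1 0 2>; <1 1 1>; <1 1 2>}
target <0 0 1> ∈ {SC,TSO,PSO}

SC:yes TSO:yes PSO:yes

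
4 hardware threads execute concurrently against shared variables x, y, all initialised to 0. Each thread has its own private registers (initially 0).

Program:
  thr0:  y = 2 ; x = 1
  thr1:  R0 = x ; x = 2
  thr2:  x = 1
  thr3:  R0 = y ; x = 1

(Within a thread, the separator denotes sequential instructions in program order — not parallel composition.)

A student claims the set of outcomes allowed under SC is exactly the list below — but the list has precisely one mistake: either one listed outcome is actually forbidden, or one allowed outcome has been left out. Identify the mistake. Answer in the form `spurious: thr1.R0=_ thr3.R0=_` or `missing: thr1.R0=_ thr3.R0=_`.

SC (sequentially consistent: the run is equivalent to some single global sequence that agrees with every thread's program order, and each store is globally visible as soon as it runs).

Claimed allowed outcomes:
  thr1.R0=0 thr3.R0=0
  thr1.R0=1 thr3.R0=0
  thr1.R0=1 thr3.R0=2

outcome vector order: (thr1.R0,thr3.R0)
[SC] allowed = {00, 02, 10, 12}
SC∖claimed = {02}

missing: thr1.R0=0 thr3.R0=2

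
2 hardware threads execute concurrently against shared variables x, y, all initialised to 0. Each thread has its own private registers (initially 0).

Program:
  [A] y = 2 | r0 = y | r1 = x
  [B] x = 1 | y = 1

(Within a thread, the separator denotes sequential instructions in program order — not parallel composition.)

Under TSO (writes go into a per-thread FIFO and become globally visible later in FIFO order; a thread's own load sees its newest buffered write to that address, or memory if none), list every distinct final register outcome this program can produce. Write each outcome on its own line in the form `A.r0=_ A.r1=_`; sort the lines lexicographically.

outcome vector order: (A.r0,A.r1)
|TSO outcomes| = 3

A.r0=1 A.r1=1
A.r0=2 A.r1=0
A.r0=2 A.r1=1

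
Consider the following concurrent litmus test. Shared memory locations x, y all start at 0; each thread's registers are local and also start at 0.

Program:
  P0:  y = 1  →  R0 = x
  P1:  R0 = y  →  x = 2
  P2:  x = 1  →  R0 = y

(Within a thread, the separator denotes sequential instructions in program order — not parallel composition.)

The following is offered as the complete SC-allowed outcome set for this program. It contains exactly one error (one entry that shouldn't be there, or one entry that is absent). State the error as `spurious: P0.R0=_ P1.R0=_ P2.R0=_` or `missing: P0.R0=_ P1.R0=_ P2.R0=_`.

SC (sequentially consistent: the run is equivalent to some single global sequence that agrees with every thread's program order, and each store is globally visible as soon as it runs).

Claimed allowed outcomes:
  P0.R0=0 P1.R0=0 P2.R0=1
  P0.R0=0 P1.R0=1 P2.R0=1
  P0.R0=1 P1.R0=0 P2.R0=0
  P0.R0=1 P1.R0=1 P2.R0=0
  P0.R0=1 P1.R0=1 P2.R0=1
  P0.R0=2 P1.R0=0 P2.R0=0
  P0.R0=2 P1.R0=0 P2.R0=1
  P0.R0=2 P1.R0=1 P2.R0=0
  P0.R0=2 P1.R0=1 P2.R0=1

missing: P0.R0=1 P1.R0=0 P2.R0=1

outcome vector order: (P0.R0,P1.R0,P2.R0)
SC: 10 outcomes — {(0,0,1); (0,1,1); (1,0,0); (1,0,1); (1,1,0); (1,1,1); (2,0,0); (2,0,1); (2,1,0); (2,1,1)}
SC∖claimed = {(1,0,1)}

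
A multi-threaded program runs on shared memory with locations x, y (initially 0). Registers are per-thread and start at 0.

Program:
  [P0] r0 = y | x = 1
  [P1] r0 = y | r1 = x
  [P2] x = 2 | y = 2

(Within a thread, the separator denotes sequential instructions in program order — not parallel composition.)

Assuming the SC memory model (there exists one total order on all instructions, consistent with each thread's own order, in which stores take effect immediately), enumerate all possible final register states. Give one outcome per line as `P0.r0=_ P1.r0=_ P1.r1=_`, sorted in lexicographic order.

P0.r0=0 P1.r0=0 P1.r1=0
P0.r0=0 P1.r0=0 P1.r1=1
P0.r0=0 P1.r0=0 P1.r1=2
P0.r0=0 P1.r0=2 P1.r1=1
P0.r0=0 P1.r0=2 P1.r1=2
P0.r0=2 P1.r0=0 P1.r1=0
P0.r0=2 P1.r0=0 P1.r1=1
P0.r0=2 P1.r0=0 P1.r1=2
P0.r0=2 P1.r0=2 P1.r1=1
P0.r0=2 P1.r0=2 P1.r1=2

outcome vector order: (P0.r0,P1.r0,P1.r1)
|SC outcomes| = 10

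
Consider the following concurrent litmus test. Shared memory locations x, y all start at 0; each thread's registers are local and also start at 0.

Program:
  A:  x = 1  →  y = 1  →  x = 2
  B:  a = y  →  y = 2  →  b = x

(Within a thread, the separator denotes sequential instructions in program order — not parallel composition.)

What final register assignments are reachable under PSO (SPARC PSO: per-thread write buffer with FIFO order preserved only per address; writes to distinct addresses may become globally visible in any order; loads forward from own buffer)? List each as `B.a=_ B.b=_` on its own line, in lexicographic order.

outcome vector order: (B.a,B.b)
|PSO outcomes| = 6

B.a=0 B.b=0
B.a=0 B.b=1
B.a=0 B.b=2
B.a=1 B.b=0
B.a=1 B.b=1
B.a=1 B.b=2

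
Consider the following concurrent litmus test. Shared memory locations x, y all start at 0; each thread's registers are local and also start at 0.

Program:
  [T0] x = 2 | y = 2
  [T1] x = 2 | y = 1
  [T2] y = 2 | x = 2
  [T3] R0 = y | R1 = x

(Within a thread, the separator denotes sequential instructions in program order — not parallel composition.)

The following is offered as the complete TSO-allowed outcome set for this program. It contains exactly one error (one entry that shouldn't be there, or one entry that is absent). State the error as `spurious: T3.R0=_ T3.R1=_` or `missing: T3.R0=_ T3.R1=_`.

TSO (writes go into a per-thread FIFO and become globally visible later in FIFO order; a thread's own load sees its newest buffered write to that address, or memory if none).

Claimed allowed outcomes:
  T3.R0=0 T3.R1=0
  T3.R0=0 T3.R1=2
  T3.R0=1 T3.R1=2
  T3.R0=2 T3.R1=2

missing: T3.R0=2 T3.R1=0

outcome vector order: (T3.R0,T3.R1)
under TSO → 00; 02; 12; 20; 22
TSO∖claimed = {20}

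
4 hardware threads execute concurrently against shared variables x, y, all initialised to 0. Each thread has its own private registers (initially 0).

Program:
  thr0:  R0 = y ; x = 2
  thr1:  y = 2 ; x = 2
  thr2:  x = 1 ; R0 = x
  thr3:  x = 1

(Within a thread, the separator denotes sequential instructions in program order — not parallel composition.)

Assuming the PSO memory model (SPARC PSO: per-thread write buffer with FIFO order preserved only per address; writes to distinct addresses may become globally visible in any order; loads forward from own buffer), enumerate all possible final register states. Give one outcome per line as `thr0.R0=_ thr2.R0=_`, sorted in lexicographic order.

outcome vector order: (thr0.R0,thr2.R0)
|PSO outcomes| = 4

thr0.R0=0 thr2.R0=1
thr0.R0=0 thr2.R0=2
thr0.R0=2 thr2.R0=1
thr0.R0=2 thr2.R0=2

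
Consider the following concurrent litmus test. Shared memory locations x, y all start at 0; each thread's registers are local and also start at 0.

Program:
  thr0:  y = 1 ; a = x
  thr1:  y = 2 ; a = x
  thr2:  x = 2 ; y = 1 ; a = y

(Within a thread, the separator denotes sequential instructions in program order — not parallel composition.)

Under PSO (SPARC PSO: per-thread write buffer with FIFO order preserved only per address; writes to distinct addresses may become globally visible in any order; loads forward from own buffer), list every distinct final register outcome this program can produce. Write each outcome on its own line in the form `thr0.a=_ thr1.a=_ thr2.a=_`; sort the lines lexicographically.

thr0.a=0 thr1.a=0 thr2.a=1
thr0.a=0 thr1.a=0 thr2.a=2
thr0.a=0 thr1.a=2 thr2.a=1
thr0.a=0 thr1.a=2 thr2.a=2
thr0.a=2 thr1.a=0 thr2.a=1
thr0.a=2 thr1.a=0 thr2.a=2
thr0.a=2 thr1.a=2 thr2.a=1
thr0.a=2 thr1.a=2 thr2.a=2

outcome vector order: (thr0.a,thr1.a,thr2.a)
|PSO outcomes| = 8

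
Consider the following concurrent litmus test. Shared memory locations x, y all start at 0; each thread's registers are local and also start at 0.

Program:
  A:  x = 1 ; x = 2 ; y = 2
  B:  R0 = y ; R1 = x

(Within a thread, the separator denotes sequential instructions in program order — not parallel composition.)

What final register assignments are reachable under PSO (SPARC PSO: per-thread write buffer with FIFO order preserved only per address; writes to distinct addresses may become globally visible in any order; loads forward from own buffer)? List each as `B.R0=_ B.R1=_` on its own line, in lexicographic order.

B.R0=0 B.R1=0
B.R0=0 B.R1=1
B.R0=0 B.R1=2
B.R0=2 B.R1=0
B.R0=2 B.R1=1
B.R0=2 B.R1=2

outcome vector order: (B.R0,B.R1)
|PSO outcomes| = 6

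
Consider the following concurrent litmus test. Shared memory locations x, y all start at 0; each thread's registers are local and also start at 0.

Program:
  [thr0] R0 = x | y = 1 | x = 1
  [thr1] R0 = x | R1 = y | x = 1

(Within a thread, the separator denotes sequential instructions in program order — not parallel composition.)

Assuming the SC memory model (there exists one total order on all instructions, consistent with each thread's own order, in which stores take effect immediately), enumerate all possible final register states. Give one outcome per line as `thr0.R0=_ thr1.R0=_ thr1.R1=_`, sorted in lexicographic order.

outcome vector order: (thr0.R0,thr1.R0,thr1.R1)
|SC outcomes| = 4

thr0.R0=0 thr1.R0=0 thr1.R1=0
thr0.R0=0 thr1.R0=0 thr1.R1=1
thr0.R0=0 thr1.R0=1 thr1.R1=1
thr0.R0=1 thr1.R0=0 thr1.R1=0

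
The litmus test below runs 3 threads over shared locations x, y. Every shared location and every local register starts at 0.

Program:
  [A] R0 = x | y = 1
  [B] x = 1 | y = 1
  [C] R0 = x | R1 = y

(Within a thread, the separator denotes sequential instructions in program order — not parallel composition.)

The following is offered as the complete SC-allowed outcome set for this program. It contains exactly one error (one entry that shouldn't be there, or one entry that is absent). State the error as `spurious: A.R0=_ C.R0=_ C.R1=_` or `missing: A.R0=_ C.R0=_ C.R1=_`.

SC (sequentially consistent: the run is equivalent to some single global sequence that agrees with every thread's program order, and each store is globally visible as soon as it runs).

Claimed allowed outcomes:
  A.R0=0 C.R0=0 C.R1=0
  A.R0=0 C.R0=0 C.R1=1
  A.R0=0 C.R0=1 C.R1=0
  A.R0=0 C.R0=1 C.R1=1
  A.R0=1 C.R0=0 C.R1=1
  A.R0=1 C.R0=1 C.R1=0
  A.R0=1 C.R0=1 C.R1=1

missing: A.R0=1 C.R0=0 C.R1=0

outcome vector order: (A.R0,C.R0,C.R1)
under SC → 0/0/0, 0/0/1, 0/1/0, 0/1/1, 1/0/0, 1/0/1, 1/1/0, 1/1/1
SC∖claimed = {1/0/0}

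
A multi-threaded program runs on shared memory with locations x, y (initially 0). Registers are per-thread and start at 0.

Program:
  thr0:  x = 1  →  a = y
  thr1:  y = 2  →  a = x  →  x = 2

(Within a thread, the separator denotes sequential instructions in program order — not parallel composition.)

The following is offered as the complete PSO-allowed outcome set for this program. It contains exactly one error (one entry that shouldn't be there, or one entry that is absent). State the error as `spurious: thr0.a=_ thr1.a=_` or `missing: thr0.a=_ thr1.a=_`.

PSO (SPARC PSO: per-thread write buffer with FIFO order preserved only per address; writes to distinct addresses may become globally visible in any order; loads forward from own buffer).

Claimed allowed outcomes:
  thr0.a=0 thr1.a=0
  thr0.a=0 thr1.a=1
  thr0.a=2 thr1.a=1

outcome vector order: (thr0.a,thr1.a)
under PSO → 0/0, 0/1, 2/0, 2/1
PSO∖claimed = {2/0}

missing: thr0.a=2 thr1.a=0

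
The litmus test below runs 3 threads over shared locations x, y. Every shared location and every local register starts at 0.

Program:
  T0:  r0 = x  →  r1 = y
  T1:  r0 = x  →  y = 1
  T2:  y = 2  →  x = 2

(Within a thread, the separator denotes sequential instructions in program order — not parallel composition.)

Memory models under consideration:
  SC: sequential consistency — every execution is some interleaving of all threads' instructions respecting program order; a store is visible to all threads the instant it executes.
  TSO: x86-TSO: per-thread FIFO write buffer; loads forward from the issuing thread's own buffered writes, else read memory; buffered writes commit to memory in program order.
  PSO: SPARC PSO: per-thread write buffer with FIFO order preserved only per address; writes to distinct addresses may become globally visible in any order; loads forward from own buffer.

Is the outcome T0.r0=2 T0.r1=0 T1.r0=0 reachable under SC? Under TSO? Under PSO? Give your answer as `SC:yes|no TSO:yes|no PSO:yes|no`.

outcome vector order: (T0.r0,T0.r1,T1.r0)
SC: 10 outcomes — {000 002 010 012 020 022 210 212 220 222}
TSO: 10 outcomes — {000 002 010 012 020 022 210 212 220 222}
PSO: 12 outcomes — {000 002 010 012 020 022 200 202 210 212 220 222}
target 200 ∈ {PSO}

SC:no TSO:no PSO:yes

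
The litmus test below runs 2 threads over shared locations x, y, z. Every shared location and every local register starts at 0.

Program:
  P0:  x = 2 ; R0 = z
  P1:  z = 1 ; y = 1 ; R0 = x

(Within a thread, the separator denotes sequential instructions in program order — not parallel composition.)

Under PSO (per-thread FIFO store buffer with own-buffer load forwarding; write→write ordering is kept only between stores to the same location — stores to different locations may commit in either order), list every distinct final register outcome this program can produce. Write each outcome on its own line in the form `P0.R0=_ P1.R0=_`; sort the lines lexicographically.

P0.R0=0 P1.R0=0
P0.R0=0 P1.R0=2
P0.R0=1 P1.R0=0
P0.R0=1 P1.R0=2

outcome vector order: (P0.R0,P1.R0)
|PSO outcomes| = 4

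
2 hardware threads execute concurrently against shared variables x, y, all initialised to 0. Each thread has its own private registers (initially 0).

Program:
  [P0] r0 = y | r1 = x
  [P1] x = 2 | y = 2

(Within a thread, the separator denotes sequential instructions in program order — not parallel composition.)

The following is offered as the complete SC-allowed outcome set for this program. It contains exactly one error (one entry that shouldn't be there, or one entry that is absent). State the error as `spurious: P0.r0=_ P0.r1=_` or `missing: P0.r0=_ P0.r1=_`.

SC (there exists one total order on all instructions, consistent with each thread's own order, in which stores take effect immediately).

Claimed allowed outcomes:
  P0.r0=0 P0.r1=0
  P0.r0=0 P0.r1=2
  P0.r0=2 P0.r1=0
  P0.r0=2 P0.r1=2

spurious: P0.r0=2 P0.r1=0

outcome vector order: (P0.r0,P0.r1)
SC: 3 outcomes — {(0,0) (0,2) (2,2)}
claimed∖SC = {(2,0)}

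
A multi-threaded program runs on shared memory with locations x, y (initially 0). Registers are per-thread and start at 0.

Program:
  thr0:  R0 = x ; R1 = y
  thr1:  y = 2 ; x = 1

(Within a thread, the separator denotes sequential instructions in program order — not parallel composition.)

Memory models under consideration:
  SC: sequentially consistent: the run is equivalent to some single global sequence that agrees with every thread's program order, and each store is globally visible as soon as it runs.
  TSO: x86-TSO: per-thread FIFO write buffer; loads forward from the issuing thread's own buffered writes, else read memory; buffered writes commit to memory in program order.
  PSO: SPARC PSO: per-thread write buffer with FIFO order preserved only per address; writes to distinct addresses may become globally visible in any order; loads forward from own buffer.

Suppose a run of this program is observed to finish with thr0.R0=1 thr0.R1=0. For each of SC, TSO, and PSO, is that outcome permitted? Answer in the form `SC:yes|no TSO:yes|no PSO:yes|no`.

outcome vector order: (thr0.R0,thr0.R1)
SC: 3 outcomes — {0/0, 0/2, 1/2}
TSO: 3 outcomes — {0/0, 0/2, 1/2}
PSO: 4 outcomes — {0/0, 0/2, 1/0, 1/2}
target 1/0 ∈ {PSO}

SC:no TSO:no PSO:yes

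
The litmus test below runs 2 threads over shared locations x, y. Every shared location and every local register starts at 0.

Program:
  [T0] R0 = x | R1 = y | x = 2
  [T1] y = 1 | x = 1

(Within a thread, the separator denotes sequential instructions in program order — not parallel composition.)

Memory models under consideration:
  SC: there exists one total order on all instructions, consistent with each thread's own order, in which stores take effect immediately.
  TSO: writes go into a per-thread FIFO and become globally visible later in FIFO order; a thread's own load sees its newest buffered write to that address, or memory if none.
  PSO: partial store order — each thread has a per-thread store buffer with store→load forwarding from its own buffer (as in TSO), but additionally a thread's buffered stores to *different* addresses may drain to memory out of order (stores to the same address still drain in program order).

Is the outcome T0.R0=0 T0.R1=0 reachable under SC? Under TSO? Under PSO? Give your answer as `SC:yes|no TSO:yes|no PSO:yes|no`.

outcome vector order: (T0.R0,T0.R1)
SC: 3 outcomes — {(0,0); (0,1); (1,1)}
TSO: 3 outcomes — {(0,0); (0,1); (1,1)}
PSO: 4 outcomes — {(0,0); (0,1); (1,0); (1,1)}
target (0,0) ∈ {SC,TSO,PSO}

SC:yes TSO:yes PSO:yes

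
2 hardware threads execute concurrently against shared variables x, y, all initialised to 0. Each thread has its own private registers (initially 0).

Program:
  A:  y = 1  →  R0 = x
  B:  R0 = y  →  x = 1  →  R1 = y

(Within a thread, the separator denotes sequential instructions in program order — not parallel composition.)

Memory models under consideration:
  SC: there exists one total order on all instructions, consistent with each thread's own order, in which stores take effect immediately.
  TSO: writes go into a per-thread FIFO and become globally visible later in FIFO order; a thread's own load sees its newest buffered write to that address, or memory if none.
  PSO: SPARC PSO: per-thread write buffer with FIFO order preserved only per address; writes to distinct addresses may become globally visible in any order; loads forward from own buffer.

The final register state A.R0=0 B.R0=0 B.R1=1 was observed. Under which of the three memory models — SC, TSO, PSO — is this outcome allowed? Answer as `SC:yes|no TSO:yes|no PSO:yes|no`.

outcome vector order: (A.R0,B.R0,B.R1)
SC (5): <0 0 1>; <0 1 1>; <1 0 0>; <1 0 1>; <1 1 1>
TSO (6): <0 0 0>; <0 0 1>; <0 1 1>; <1 0 0>; <1 0 1>; <1 1 1>
PSO (6): <0 0 0>; <0 0 1>; <0 1 1>; <1 0 0>; <1 0 1>; <1 1 1>
target <0 0 1> ∈ {SC,TSO,PSO}

SC:yes TSO:yes PSO:yes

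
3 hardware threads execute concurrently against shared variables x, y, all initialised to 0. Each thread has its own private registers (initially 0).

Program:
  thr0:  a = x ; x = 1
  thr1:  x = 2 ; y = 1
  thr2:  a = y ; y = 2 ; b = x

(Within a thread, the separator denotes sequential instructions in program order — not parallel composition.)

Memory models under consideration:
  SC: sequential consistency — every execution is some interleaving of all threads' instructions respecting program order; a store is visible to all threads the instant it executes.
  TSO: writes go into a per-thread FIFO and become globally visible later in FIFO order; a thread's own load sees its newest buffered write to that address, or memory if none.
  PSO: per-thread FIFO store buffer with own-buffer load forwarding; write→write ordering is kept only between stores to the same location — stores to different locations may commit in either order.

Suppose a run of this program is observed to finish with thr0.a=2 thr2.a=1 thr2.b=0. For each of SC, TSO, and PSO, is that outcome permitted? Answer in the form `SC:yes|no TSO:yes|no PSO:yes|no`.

outcome vector order: (thr0.a,thr2.a,thr2.b)
SC: 10 outcomes — {000; 001; 002; 011; 012; 200; 201; 202; 211; 212}
TSO: 10 outcomes — {000; 001; 002; 011; 012; 200; 201; 202; 211; 212}
PSO: 12 outcomes — {000; 001; 002; 010; 011; 012; 200; 201; 202; 210; 211; 212}
target 210 ∈ {PSO}

SC:no TSO:no PSO:yes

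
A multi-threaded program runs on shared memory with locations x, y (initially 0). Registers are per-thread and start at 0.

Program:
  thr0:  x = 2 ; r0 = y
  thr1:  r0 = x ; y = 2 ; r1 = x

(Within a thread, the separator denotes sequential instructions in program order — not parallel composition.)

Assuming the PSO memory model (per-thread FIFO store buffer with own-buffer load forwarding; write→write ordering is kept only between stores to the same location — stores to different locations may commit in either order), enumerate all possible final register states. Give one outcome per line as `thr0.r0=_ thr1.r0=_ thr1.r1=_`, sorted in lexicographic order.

outcome vector order: (thr0.r0,thr1.r0,thr1.r1)
|PSO outcomes| = 6

thr0.r0=0 thr1.r0=0 thr1.r1=0
thr0.r0=0 thr1.r0=0 thr1.r1=2
thr0.r0=0 thr1.r0=2 thr1.r1=2
thr0.r0=2 thr1.r0=0 thr1.r1=0
thr0.r0=2 thr1.r0=0 thr1.r1=2
thr0.r0=2 thr1.r0=2 thr1.r1=2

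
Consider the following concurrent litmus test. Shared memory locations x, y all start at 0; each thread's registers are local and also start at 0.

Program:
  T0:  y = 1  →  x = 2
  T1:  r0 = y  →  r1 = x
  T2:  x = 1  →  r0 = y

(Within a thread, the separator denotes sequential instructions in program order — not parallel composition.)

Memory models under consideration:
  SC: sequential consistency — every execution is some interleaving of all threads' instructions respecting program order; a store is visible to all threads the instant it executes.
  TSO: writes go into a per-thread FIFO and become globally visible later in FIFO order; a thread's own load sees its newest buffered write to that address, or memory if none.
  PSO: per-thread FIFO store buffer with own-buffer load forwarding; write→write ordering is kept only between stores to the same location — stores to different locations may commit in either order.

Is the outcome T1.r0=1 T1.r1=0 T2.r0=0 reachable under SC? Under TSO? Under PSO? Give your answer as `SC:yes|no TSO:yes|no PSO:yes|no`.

outcome vector order: (T1.r0,T1.r1,T2.r0)
[SC] allowed = {000, 001, 010, 011, 020, 021, 101, 110, 111, 120, 121}
[TSO] allowed = {000, 001, 010, 011, 020, 021, 100, 101, 110, 111, 120, 121}
[PSO] allowed = {000, 001, 010, 011, 020, 021, 100, 101, 110, 111, 120, 121}
target 100 ∈ {TSO,PSO}

SC:no TSO:yes PSO:yes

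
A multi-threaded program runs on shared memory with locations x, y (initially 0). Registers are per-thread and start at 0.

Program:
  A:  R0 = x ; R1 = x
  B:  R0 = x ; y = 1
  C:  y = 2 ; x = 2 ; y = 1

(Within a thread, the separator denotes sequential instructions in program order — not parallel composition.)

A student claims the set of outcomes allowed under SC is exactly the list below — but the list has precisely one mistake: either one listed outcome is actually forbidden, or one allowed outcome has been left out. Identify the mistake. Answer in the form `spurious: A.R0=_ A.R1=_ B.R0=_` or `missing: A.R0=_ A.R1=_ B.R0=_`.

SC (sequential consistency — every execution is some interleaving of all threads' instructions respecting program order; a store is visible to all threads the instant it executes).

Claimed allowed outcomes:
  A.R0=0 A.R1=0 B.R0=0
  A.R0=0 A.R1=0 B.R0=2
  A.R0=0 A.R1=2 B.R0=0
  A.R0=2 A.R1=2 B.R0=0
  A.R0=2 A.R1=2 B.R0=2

outcome vector order: (A.R0,A.R1,B.R0)
under SC → 000 002 020 022 220 222
SC∖claimed = {022}

missing: A.R0=0 A.R1=2 B.R0=2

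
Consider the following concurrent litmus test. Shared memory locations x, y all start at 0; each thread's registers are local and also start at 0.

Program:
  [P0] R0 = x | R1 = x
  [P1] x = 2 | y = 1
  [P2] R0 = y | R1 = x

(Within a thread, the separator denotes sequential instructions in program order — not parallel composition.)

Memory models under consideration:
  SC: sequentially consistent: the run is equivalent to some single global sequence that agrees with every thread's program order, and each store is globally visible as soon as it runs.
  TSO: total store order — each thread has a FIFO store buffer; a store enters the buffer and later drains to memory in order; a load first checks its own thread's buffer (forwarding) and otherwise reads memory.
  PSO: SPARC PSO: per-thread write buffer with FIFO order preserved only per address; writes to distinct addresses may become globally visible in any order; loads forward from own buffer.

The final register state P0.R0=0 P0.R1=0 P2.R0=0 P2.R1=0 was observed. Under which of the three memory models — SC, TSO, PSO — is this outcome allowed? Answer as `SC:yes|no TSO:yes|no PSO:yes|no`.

SC:yes TSO:yes PSO:yes

outcome vector order: (P0.R0,P0.R1,P2.R0,P2.R1)
SC: 9 outcomes — {<0 0 0 0> <0 0 0 2> <0 0 1 2> <0 2 0 0> <0 2 0 2> <0 2 1 2> <2 2 0 0> <2 2 0 2> <2 2 1 2>}
TSO: 9 outcomes — {<0 0 0 0> <0 0 0 2> <0 0 1 2> <0 2 0 0> <0 2 0 2> <0 2 1 2> <2 2 0 0> <2 2 0 2> <2 2 1 2>}
PSO: 12 outcomes — {<0 0 0 0> <0 0 0 2> <0 0 1 0> <0 0 1 2> <0 2 0 0> <0 2 0 2> <0 2 1 0> <0 2 1 2> <2 2 0 0> <2 2 0 2> <2 2 1 0> <2 2 1 2>}
target <0 0 0 0> ∈ {SC,TSO,PSO}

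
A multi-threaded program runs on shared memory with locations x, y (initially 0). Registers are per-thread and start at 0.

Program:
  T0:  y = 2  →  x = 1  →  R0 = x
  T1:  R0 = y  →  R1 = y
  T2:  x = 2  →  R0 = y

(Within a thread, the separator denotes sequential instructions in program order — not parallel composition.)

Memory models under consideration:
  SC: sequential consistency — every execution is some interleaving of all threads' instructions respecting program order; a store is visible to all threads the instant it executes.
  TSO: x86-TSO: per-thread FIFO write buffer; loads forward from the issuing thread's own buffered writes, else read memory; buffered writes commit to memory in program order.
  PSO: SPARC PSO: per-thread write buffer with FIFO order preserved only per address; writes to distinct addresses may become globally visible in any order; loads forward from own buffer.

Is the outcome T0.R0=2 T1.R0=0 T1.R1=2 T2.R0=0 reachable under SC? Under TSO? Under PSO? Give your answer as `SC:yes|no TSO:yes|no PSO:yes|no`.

outcome vector order: (T0.R0,T1.R0,T1.R1,T2.R0)
SC (9): 1000, 1002, 1020, 1022, 1220, 1222, 2002, 2022, 2222
TSO (12): 1000, 1002, 1020, 1022, 1220, 1222, 2000, 2002, 2020, 2022, 2220, 2222
PSO (12): 1000, 1002, 1020, 1022, 1220, 1222, 2000, 2002, 2020, 2022, 2220, 2222
target 2020 ∈ {TSO,PSO}

SC:no TSO:yes PSO:yes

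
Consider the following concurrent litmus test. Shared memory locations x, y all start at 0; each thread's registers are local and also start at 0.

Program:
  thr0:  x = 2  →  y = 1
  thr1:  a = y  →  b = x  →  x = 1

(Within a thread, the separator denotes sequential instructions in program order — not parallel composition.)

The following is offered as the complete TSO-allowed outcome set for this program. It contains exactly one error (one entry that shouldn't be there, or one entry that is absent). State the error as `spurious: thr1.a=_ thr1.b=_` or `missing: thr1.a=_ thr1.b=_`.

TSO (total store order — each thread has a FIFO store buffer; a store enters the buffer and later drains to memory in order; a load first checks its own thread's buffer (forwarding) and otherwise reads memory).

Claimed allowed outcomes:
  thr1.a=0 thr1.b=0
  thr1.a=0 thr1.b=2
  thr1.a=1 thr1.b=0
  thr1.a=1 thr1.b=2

spurious: thr1.a=1 thr1.b=0

outcome vector order: (thr1.a,thr1.b)
under TSO → <0 0>; <0 2>; <1 2>
claimed∖TSO = {<1 0>}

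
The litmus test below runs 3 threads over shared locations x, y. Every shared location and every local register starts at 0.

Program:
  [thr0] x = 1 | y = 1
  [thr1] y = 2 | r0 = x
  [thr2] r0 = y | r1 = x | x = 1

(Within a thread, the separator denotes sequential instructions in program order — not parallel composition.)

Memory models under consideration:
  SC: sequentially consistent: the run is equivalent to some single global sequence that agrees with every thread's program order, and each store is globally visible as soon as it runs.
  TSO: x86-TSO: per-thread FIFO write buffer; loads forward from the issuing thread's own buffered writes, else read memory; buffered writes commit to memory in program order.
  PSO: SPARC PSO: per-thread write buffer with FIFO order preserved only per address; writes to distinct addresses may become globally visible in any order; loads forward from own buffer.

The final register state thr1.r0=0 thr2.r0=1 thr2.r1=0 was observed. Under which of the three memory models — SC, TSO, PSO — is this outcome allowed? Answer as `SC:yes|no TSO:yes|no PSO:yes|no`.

SC:no TSO:no PSO:yes

outcome vector order: (thr1.r0,thr2.r0,thr2.r1)
SC: 10 outcomes — {0/0/0; 0/0/1; 0/1/1; 0/2/0; 0/2/1; 1/0/0; 1/0/1; 1/1/1; 1/2/0; 1/2/1}
TSO: 10 outcomes — {0/0/0; 0/0/1; 0/1/1; 0/2/0; 0/2/1; 1/0/0; 1/0/1; 1/1/1; 1/2/0; 1/2/1}
PSO: 12 outcomes — {0/0/0; 0/0/1; 0/1/0; 0/1/1; 0/2/0; 0/2/1; 1/0/0; 1/0/1; 1/1/0; 1/1/1; 1/2/0; 1/2/1}
target 0/1/0 ∈ {PSO}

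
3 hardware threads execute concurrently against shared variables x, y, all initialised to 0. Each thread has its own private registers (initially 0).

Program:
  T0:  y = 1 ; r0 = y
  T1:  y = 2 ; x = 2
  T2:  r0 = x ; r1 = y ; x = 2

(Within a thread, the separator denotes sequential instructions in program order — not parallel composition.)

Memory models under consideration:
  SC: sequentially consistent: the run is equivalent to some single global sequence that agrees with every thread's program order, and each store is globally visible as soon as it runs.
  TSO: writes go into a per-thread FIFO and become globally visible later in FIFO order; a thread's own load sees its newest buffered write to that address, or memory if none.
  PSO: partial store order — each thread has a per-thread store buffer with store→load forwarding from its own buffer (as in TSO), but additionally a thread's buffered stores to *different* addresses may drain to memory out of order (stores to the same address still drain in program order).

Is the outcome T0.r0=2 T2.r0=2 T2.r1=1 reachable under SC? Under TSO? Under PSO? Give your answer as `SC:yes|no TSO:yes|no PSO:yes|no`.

outcome vector order: (T0.r0,T2.r0,T2.r1)
under SC → 1/0/0; 1/0/1; 1/0/2; 1/2/1; 1/2/2; 2/0/0; 2/0/1; 2/0/2; 2/2/2
under TSO → 1/0/0; 1/0/1; 1/0/2; 1/2/1; 1/2/2; 2/0/0; 2/0/1; 2/0/2; 2/2/2
under PSO → 1/0/0; 1/0/1; 1/0/2; 1/2/0; 1/2/1; 1/2/2; 2/0/0; 2/0/1; 2/0/2; 2/2/0; 2/2/1; 2/2/2
target 2/2/1 ∈ {PSO}

SC:no TSO:no PSO:yes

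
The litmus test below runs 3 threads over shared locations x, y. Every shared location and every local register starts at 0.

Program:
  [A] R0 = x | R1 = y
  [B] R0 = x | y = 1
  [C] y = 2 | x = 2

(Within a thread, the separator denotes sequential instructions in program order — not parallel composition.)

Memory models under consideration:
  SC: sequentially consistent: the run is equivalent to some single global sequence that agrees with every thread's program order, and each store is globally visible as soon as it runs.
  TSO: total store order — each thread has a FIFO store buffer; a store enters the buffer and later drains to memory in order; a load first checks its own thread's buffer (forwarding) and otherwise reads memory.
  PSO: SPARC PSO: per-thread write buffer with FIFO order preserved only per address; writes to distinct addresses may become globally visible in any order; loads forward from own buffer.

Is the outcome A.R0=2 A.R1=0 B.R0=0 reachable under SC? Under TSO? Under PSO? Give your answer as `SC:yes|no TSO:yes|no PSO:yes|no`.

SC:no TSO:no PSO:yes

outcome vector order: (A.R0,A.R1,B.R0)
under SC → 0/0/0, 0/0/2, 0/1/0, 0/1/2, 0/2/0, 0/2/2, 2/1/0, 2/1/2, 2/2/0, 2/2/2
under TSO → 0/0/0, 0/0/2, 0/1/0, 0/1/2, 0/2/0, 0/2/2, 2/1/0, 2/1/2, 2/2/0, 2/2/2
under PSO → 0/0/0, 0/0/2, 0/1/0, 0/1/2, 0/2/0, 0/2/2, 2/0/0, 2/0/2, 2/1/0, 2/1/2, 2/2/0, 2/2/2
target 2/0/0 ∈ {PSO}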